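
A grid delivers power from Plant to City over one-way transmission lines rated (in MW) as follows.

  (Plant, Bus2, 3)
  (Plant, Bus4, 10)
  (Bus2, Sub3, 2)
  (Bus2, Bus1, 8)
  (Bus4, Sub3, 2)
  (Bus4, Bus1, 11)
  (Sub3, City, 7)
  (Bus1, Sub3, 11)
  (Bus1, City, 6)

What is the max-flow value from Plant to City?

Augment Plant→Bus2→Sub3→City: bottleneck 2, flow now 2.
Augment Plant→Bus2→Bus1→City: bottleneck 1, flow now 3.
Augment Plant→Bus4→Sub3→City: bottleneck 2, flow now 5.
Augment Plant→Bus4→Bus1→City: bottleneck 5, flow now 10.
Augment Plant→Bus4→Bus1→Sub3→City: bottleneck 3, flow now 13.
No augmenting path remains; maximum flow = 13.
In the residual graph, reachable from Plant: {Plant}.
Min-cut edges: Plant→Bus2 (3), Plant→Bus4 (10); capacity 3 + 10 = 13.
This cut is saturated, so no flow can exceed 13.

13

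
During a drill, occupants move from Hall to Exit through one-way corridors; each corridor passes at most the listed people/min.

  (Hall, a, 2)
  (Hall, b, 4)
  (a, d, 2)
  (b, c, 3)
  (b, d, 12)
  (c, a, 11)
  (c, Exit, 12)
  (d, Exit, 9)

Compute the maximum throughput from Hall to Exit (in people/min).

6

Augment Hall→a→d→Exit: bottleneck 2, flow now 2.
Augment Hall→b→c→Exit: bottleneck 3, flow now 5.
Augment Hall→b→d→Exit: bottleneck 1, flow now 6.
No augmenting path remains; maximum flow = 6.
In the residual graph, reachable from Hall: {Hall}.
Min-cut edges: Hall→a (2), Hall→b (4); capacity 2 + 4 = 6.
This cut is saturated, so no flow can exceed 6.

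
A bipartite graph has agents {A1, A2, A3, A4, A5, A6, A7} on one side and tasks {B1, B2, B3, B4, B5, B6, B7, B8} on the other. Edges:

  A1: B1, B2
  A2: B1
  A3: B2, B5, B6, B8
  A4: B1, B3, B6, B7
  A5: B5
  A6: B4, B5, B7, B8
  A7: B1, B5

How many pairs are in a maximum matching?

Unit-capacity flow: source→left, listed edges, right→sink; max matching = max flow.
Augmenting path A1→B1 (+1); matched 1.
Augmenting path A3→B2 (+1); matched 2.
Augmenting path A4→B3 (+1); matched 3.
Augmenting path A5→B5 (+1); matched 4.
Augmenting path A6→B4 (+1); matched 5.
Augmenting path A2→B1→A1→B2→A3→B6 (+1); matched 6.
No augmenting path remains; maximum matching = 6.
König certificate: {A1, A3, A4, A6, B1, B5} is a vertex cover of size 6 (every listed pair touches it), so no matching can be larger.

6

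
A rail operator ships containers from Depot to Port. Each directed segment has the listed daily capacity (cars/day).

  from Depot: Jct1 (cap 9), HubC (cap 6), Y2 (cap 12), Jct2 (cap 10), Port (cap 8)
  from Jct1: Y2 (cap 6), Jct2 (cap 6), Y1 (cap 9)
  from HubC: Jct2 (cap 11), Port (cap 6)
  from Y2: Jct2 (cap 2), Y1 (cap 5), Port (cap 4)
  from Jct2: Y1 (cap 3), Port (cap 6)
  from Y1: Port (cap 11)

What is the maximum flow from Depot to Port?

35

Augment Depot→Port: bottleneck 8, flow now 8.
Augment Depot→HubC→Port: bottleneck 6, flow now 14.
Augment Depot→Y2→Port: bottleneck 4, flow now 18.
Augment Depot→Jct2→Port: bottleneck 6, flow now 24.
Augment Depot→Jct1→Y1→Port: bottleneck 9, flow now 33.
Augment Depot→Y2→Y1→Port: bottleneck 2, flow now 35.
No augmenting path remains; maximum flow = 35.
In the residual graph, reachable from Depot: {Depot, Jct1, Y2, Jct2, Y1}.
Min-cut edges: Depot→HubC (6), Depot→Port (8), Y2→Port (4), Jct2→Port (6), Y1→Port (11); capacity 6 + 8 + 4 + 6 + 11 = 35.
This cut is saturated, so no flow can exceed 35.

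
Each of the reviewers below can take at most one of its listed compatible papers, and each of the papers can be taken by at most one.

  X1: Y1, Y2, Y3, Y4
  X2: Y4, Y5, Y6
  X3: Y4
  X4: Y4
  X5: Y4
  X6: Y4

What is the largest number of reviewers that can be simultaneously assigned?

Unit-capacity flow: source→left, listed edges, right→sink; max matching = max flow.
Augmenting path X1→Y1 (+1); matched 1.
Augmenting path X2→Y4 (+1); matched 2.
Augmenting path X3→Y4→X2→Y5 (+1); matched 3.
No augmenting path remains; maximum matching = 3.
König certificate: {X1, X2, Y4} is a vertex cover of size 3 (every listed pair touches it), so no matching can be larger.

3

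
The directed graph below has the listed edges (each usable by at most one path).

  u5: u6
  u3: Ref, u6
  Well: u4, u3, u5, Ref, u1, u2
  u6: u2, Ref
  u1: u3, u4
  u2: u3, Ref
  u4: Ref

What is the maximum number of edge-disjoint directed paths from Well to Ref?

Assign every edge capacity 1; by Menger, the answer equals the max flow.
Path Well→Ref (+1); total 1.
Path Well→u2→Ref (+1); total 2.
Path Well→u3→Ref (+1); total 3.
Path Well→u4→Ref (+1); total 4.
Path Well→u5→u6→Ref (+1); total 5.
No residual Well→Ref path; max flow = 5.
Certifying cut of size 5: {Well→Ref, u2→Ref, u3→Ref, u4→Ref, u6→Ref}.

5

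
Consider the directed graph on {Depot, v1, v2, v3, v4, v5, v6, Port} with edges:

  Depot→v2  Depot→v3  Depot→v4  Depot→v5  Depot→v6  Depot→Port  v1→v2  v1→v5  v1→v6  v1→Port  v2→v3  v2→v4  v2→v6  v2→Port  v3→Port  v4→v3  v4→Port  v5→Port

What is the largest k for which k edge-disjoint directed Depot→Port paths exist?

5

Assign every edge capacity 1; by Menger, the answer equals the max flow.
Path Depot→Port (+1); total 1.
Path Depot→v2→Port (+1); total 2.
Path Depot→v3→Port (+1); total 3.
Path Depot→v4→Port (+1); total 4.
Path Depot→v5→Port (+1); total 5.
No residual Depot→Port path; max flow = 5.
Certifying cut of size 5: {Depot→Port, Depot→v2, Depot→v3, Depot→v4, Depot→v5}.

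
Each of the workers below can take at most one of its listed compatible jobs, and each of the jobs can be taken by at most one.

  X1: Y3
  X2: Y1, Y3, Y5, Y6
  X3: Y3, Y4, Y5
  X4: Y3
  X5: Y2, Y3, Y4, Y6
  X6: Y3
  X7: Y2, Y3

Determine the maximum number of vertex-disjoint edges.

Unit-capacity flow: source→left, listed edges, right→sink; max matching = max flow.
Augmenting path X1→Y3 (+1); matched 1.
Augmenting path X2→Y1 (+1); matched 2.
Augmenting path X3→Y4 (+1); matched 3.
Augmenting path X5→Y2 (+1); matched 4.
Augmenting path X7→Y2→X5→Y6 (+1); matched 5.
No augmenting path remains; maximum matching = 5.
König certificate: {X2, X3, X5, X7, Y3} is a vertex cover of size 5 (every listed pair touches it), so no matching can be larger.

5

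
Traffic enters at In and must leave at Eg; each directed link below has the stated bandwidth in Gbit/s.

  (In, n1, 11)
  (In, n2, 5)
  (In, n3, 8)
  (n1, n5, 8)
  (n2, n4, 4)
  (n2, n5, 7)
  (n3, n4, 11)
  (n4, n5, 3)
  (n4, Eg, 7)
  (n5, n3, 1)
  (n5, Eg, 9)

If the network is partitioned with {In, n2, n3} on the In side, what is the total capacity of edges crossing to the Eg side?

Edges leaving {In, n2, n3}: In→n1 (11), n2→n4 (4), n2→n5 (7), n3→n4 (11).
Cut capacity = 11 + 4 + 7 + 11 = 33.

33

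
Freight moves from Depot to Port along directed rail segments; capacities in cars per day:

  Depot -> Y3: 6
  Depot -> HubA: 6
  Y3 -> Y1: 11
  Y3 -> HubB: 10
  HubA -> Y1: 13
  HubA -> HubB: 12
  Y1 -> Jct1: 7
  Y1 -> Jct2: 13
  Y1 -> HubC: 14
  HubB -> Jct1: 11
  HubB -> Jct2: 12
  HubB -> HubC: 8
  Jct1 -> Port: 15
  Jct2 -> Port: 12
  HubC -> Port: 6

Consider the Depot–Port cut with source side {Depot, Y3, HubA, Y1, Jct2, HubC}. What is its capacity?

47

Edges leaving {Depot, Y3, HubA, Y1, Jct2, HubC}: Y3→HubB (10), HubA→HubB (12), Y1→Jct1 (7), Jct2→Port (12), HubC→Port (6).
Cut capacity = 10 + 12 + 7 + 12 + 6 = 47.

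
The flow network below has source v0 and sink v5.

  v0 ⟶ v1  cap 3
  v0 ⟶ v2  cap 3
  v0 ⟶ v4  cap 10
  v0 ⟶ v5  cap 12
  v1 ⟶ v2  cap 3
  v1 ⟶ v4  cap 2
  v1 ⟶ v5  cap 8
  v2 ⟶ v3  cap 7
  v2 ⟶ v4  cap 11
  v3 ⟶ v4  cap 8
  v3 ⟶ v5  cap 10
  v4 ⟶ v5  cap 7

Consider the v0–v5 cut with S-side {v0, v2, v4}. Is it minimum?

Given cut capacity: 3 + 12 + 7 + 7 = 29.
Augment v0→v5: bottleneck 12, flow now 12.
Augment v0→v1→v5: bottleneck 3, flow now 15.
Augment v0→v4→v5: bottleneck 7, flow now 22.
Augment v0→v2→v3→v5: bottleneck 3, flow now 25.
No augmenting path remains; maximum flow = 25.
In the residual graph, reachable from v0: {v0, v4}.
Min-cut edges: v0→v1 (3), v0→v2 (3), v0→v5 (12), v4→v5 (7); capacity 3 + 3 + 12 + 7 = 25.
Cut capacity 29 exceeds the max flow 25, so it is not minimum.

No — its capacity is 29, but the minimum cut has capacity 25.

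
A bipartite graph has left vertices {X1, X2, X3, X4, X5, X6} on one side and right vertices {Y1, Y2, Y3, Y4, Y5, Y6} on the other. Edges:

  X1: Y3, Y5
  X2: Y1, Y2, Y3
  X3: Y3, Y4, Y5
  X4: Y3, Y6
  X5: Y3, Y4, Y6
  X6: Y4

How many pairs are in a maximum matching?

5

Unit-capacity flow: source→left, listed edges, right→sink; max matching = max flow.
Augmenting path X1→Y3 (+1); matched 1.
Augmenting path X2→Y1 (+1); matched 2.
Augmenting path X3→Y4 (+1); matched 3.
Augmenting path X4→Y6 (+1); matched 4.
Augmenting path X5→Y3→X1→Y5 (+1); matched 5.
No augmenting path remains; maximum matching = 5.
König certificate: {X2, Y3, Y4, Y5, Y6} is a vertex cover of size 5 (every listed pair touches it), so no matching can be larger.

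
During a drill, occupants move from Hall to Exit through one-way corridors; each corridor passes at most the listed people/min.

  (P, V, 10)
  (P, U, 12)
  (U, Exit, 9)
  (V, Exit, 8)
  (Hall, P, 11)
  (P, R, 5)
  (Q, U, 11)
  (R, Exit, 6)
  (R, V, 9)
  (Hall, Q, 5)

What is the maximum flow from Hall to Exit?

16

Augment Hall→P→R→Exit: bottleneck 5, flow now 5.
Augment Hall→P→U→Exit: bottleneck 6, flow now 11.
Augment Hall→Q→U→Exit: bottleneck 3, flow now 14.
Augment Hall→Q→U→P→V→Exit: bottleneck 2, flow now 16. (uses reverse residual edge)
No augmenting path remains; maximum flow = 16.
In the residual graph, reachable from Hall: {Hall}.
Min-cut edges: Hall→P (11), Hall→Q (5); capacity 11 + 5 = 16.
This cut is saturated, so no flow can exceed 16.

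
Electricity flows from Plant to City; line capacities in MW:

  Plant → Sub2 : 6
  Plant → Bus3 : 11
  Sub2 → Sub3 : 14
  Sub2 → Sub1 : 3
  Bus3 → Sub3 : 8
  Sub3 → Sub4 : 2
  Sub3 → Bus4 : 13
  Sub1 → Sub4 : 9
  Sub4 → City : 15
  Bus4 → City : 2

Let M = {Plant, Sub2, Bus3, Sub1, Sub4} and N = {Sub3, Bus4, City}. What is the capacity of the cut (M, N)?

37

Edges leaving {Plant, Sub2, Bus3, Sub1, Sub4}: Sub2→Sub3 (14), Bus3→Sub3 (8), Sub4→City (15).
Cut capacity = 14 + 8 + 15 = 37.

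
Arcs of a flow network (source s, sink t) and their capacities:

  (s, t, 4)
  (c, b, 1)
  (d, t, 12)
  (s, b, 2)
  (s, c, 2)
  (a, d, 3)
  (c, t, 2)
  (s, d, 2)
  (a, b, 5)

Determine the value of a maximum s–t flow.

Augment s→t: bottleneck 4, flow now 4.
Augment s→c→t: bottleneck 2, flow now 6.
Augment s→d→t: bottleneck 2, flow now 8.
No augmenting path remains; maximum flow = 8.
In the residual graph, reachable from s: {s, b}.
Min-cut edges: s→c (2), s→d (2), s→t (4); capacity 2 + 2 + 4 = 8.
This cut is saturated, so no flow can exceed 8.

8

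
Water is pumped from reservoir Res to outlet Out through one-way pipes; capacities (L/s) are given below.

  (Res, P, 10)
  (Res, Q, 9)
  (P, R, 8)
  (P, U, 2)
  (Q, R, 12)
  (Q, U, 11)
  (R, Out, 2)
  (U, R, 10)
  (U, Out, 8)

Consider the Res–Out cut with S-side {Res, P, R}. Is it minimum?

No — its capacity is 13, but the minimum cut has capacity 10.

Given cut capacity: 9 + 2 + 2 = 13.
Augment Res→P→R→Out: bottleneck 2, flow now 2.
Augment Res→P→U→Out: bottleneck 2, flow now 4.
Augment Res→Q→U→Out: bottleneck 6, flow now 10.
No augmenting path remains; maximum flow = 10.
In the residual graph, reachable from Res: {Res, P, Q, R, U}.
Min-cut edges: R→Out (2), U→Out (8); capacity 2 + 8 = 10.
Cut capacity 13 exceeds the max flow 10, so it is not minimum.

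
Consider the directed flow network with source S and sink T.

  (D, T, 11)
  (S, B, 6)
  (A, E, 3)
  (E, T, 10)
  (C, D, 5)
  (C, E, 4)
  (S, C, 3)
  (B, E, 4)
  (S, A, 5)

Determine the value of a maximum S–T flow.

Augment S→A→E→T: bottleneck 3, flow now 3.
Augment S→B→E→T: bottleneck 4, flow now 7.
Augment S→C→D→T: bottleneck 3, flow now 10.
No augmenting path remains; maximum flow = 10.
In the residual graph, reachable from S: {S, A, B}.
Min-cut edges: S→C (3), A→E (3), B→E (4); capacity 3 + 3 + 4 = 10.
This cut is saturated, so no flow can exceed 10.

10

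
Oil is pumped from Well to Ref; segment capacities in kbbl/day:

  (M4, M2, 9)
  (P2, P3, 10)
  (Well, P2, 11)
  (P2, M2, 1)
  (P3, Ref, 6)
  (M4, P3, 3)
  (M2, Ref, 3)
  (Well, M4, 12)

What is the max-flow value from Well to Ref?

Augment Well→M4→P3→Ref: bottleneck 3, flow now 3.
Augment Well→M4→M2→Ref: bottleneck 3, flow now 6.
Augment Well→P2→P3→Ref: bottleneck 3, flow now 9.
No augmenting path remains; maximum flow = 9.
In the residual graph, reachable from Well: {Well, M4, P2, P3, M2}.
Min-cut edges: P3→Ref (6), M2→Ref (3); capacity 6 + 3 = 9.
This cut is saturated, so no flow can exceed 9.

9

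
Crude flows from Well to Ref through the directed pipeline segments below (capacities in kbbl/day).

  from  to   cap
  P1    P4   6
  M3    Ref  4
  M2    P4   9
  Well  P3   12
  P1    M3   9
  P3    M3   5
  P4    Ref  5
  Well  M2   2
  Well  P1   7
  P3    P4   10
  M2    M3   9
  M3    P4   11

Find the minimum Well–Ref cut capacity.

Augment Well→P1→P4→Ref: bottleneck 5, flow now 5.
Augment Well→P1→M3→Ref: bottleneck 2, flow now 7.
Augment Well→P3→M3→Ref: bottleneck 2, flow now 9.
No augmenting path remains; maximum flow = 9.
By max-flow min-cut, the minimum cut capacity equals the max flow.
In the residual graph, reachable from Well: {Well, P1, P3, M2, P4, M3}.
Min-cut edges: P4→Ref (5), M3→Ref (4); capacity 5 + 4 = 9.

9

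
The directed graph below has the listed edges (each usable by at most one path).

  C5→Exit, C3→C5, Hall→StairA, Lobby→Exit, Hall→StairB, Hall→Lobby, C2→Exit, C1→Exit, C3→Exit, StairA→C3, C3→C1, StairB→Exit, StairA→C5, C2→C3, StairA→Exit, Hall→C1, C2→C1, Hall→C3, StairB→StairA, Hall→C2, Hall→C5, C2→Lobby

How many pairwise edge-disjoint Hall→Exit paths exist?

7

Assign every edge capacity 1; by Menger, the answer equals the max flow.
Path Hall→StairA→Exit (+1); total 1.
Path Hall→C2→Exit (+1); total 2.
Path Hall→C1→Exit (+1); total 3.
Path Hall→Lobby→Exit (+1); total 4.
Path Hall→C3→Exit (+1); total 5.
Path Hall→StairB→Exit (+1); total 6.
Path Hall→C5→Exit (+1); total 7.
No residual Hall→Exit path; max flow = 7.
Certifying cut of size 7: {Hall→C1, Hall→C2, Hall→C3, Hall→C5, Hall→Lobby, Hall→StairA, Hall→StairB}.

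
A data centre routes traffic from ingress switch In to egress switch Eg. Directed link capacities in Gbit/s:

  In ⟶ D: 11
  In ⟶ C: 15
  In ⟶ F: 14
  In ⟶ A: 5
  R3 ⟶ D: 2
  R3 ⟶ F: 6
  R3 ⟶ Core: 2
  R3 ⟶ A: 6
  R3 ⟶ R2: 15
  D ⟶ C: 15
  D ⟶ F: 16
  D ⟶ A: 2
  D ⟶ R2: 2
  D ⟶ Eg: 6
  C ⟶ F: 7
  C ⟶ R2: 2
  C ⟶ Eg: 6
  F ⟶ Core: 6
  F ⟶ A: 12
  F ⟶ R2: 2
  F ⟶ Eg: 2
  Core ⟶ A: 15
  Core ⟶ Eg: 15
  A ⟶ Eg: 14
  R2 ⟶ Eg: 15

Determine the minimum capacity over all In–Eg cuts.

40

Augment In→D→Eg: bottleneck 6, flow now 6.
Augment In→C→Eg: bottleneck 6, flow now 12.
Augment In→F→Eg: bottleneck 2, flow now 14.
Augment In→A→Eg: bottleneck 5, flow now 19.
Augment In→D→A→Eg: bottleneck 2, flow now 21.
Augment In→D→R2→Eg: bottleneck 2, flow now 23.
Augment In→C→R2→Eg: bottleneck 2, flow now 25.
Augment In→F→Core→Eg: bottleneck 6, flow now 31.
Augment In→F→A→Eg: bottleneck 6, flow now 37.
Augment In→D→F→A→Eg: bottleneck 1, flow now 38.
Augment In→C→F→R2→Eg: bottleneck 2, flow now 40.
No augmenting path remains; maximum flow = 40.
By max-flow min-cut, the minimum cut capacity equals the max flow.
In the residual graph, reachable from In: {In, D, C, F, A}.
Min-cut edges: D→R2 (2), D→Eg (6), C→R2 (2), C→Eg (6), F→Core (6), F→R2 (2), F→Eg (2), A→Eg (14); capacity 2 + 6 + 2 + 6 + 6 + 2 + 2 + 14 = 40.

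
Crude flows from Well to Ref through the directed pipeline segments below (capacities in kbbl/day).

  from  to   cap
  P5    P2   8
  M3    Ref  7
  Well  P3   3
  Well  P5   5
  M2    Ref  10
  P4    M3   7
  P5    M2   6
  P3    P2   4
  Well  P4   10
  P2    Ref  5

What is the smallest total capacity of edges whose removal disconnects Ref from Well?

Augment Well→P5→P2→Ref: bottleneck 5, flow now 5.
Augment Well→P4→M3→Ref: bottleneck 7, flow now 12.
Augment Well→P3→P2→P5→M2→Ref: bottleneck 3, flow now 15. (uses reverse residual edge)
No augmenting path remains; maximum flow = 15.
By max-flow min-cut, the minimum cut capacity equals the max flow.
In the residual graph, reachable from Well: {Well, P4}.
Min-cut edges: Well→P5 (5), Well→P3 (3), P4→M3 (7); capacity 5 + 3 + 7 = 15.

15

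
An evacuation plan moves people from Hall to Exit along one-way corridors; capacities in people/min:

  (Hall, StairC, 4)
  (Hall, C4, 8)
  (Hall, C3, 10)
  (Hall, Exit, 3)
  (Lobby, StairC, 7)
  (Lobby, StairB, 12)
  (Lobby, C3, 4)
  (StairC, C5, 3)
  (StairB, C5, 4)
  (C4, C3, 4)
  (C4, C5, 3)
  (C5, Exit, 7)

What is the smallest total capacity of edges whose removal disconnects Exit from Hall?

9

Augment Hall→Exit: bottleneck 3, flow now 3.
Augment Hall→StairC→C5→Exit: bottleneck 3, flow now 6.
Augment Hall→C4→C5→Exit: bottleneck 3, flow now 9.
No augmenting path remains; maximum flow = 9.
By max-flow min-cut, the minimum cut capacity equals the max flow.
In the residual graph, reachable from Hall: {Hall, StairC, C4, C3}.
Min-cut edges: Hall→Exit (3), StairC→C5 (3), C4→C5 (3); capacity 3 + 3 + 3 = 9.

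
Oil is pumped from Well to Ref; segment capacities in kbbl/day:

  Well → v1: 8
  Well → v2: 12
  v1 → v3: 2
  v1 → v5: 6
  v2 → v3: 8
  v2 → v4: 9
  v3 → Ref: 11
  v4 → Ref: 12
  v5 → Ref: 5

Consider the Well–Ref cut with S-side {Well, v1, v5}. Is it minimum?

Yes — it is a minimum cut (capacity 19).

Given cut capacity: 12 + 2 + 5 = 19.
Augment Well→v1→v3→Ref: bottleneck 2, flow now 2.
Augment Well→v1→v5→Ref: bottleneck 5, flow now 7.
Augment Well→v2→v3→Ref: bottleneck 8, flow now 15.
Augment Well→v2→v4→Ref: bottleneck 4, flow now 19.
No augmenting path remains; maximum flow = 19.
Cut capacity 19 equals the max flow, so it is a minimum cut.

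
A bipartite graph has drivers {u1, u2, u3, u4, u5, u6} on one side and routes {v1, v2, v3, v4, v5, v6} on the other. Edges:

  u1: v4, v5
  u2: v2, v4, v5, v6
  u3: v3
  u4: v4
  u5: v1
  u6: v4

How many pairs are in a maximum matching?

5

Unit-capacity flow: source→left, listed edges, right→sink; max matching = max flow.
Augmenting path u1→v4 (+1); matched 1.
Augmenting path u2→v2 (+1); matched 2.
Augmenting path u3→v3 (+1); matched 3.
Augmenting path u5→v1 (+1); matched 4.
Augmenting path u4→v4→u1→v5 (+1); matched 5.
No augmenting path remains; maximum matching = 5.
König certificate: {u1, u2, u3, u5, v4} is a vertex cover of size 5 (every listed pair touches it), so no matching can be larger.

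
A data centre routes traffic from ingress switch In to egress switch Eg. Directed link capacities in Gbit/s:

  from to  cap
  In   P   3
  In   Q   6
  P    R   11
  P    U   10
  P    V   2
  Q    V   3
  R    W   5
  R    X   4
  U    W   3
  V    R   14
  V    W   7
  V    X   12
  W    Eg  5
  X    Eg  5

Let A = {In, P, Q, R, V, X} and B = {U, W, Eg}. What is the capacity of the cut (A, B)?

27

Edges leaving {In, P, Q, R, V, X}: P→U (10), R→W (5), V→W (7), X→Eg (5).
Cut capacity = 10 + 5 + 7 + 5 = 27.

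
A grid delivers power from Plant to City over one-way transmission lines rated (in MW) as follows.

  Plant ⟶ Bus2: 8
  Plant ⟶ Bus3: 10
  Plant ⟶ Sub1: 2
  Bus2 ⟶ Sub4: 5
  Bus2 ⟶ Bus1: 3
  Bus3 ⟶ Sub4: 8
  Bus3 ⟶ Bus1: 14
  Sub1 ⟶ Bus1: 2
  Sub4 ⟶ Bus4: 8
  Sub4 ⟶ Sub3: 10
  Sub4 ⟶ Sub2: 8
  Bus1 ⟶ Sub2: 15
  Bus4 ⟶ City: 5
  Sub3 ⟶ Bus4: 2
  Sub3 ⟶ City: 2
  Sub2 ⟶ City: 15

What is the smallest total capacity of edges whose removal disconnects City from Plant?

20

Augment Plant→Bus2→Sub4→Bus4→City: bottleneck 5, flow now 5.
Augment Plant→Bus2→Bus1→Sub2→City: bottleneck 3, flow now 8.
Augment Plant→Bus3→Sub4→Sub3→City: bottleneck 2, flow now 10.
Augment Plant→Bus3→Sub4→Sub2→City: bottleneck 6, flow now 16.
Augment Plant→Bus3→Bus1→Sub2→City: bottleneck 2, flow now 18.
Augment Plant→Sub1→Bus1→Sub2→City: bottleneck 2, flow now 20.
No augmenting path remains; maximum flow = 20.
By max-flow min-cut, the minimum cut capacity equals the max flow.
In the residual graph, reachable from Plant: {Plant}.
Min-cut edges: Plant→Bus2 (8), Plant→Bus3 (10), Plant→Sub1 (2); capacity 8 + 10 + 2 = 20.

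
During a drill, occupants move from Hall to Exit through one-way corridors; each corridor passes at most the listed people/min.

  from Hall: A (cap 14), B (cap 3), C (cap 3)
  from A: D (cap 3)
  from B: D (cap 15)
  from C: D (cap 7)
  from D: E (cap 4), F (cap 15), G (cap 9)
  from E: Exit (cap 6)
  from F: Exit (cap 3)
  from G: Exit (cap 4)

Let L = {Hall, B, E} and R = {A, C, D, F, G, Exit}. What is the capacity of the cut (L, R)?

Edges leaving {Hall, B, E}: Hall→A (14), Hall→C (3), B→D (15), E→Exit (6).
Cut capacity = 14 + 3 + 15 + 6 = 38.

38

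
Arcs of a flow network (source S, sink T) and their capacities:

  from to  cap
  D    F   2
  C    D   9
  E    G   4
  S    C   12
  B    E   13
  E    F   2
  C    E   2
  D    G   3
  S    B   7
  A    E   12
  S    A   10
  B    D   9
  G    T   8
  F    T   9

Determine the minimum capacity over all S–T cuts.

Augment S→A→E→F→T: bottleneck 2, flow now 2.
Augment S→A→E→G→T: bottleneck 4, flow now 6.
Augment S→B→D→F→T: bottleneck 2, flow now 8.
Augment S→B→D→G→T: bottleneck 3, flow now 11.
No augmenting path remains; maximum flow = 11.
By max-flow min-cut, the minimum cut capacity equals the max flow.
In the residual graph, reachable from S: {S, A, B, C, D, E}.
Min-cut edges: D→F (2), D→G (3), E→F (2), E→G (4); capacity 2 + 3 + 2 + 4 = 11.

11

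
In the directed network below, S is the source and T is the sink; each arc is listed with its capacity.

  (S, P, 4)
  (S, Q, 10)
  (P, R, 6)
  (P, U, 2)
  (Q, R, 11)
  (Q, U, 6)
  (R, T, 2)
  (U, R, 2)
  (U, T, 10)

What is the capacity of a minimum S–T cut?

10

Augment S→P→R→T: bottleneck 2, flow now 2.
Augment S→P→U→T: bottleneck 2, flow now 4.
Augment S→Q→U→T: bottleneck 6, flow now 10.
No augmenting path remains; maximum flow = 10.
By max-flow min-cut, the minimum cut capacity equals the max flow.
In the residual graph, reachable from S: {S, P, Q, R}.
Min-cut edges: P→U (2), Q→U (6), R→T (2); capacity 2 + 6 + 2 = 10.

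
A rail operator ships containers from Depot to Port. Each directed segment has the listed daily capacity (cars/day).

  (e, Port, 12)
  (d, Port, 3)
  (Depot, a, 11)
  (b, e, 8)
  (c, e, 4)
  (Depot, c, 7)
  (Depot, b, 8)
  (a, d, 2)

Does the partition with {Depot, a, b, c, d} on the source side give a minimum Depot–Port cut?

Given cut capacity: 8 + 4 + 3 = 15.
Augment Depot→a→d→Port: bottleneck 2, flow now 2.
Augment Depot→b→e→Port: bottleneck 8, flow now 10.
Augment Depot→c→e→Port: bottleneck 4, flow now 14.
No augmenting path remains; maximum flow = 14.
In the residual graph, reachable from Depot: {Depot, a, c}.
Min-cut edges: Depot→b (8), a→d (2), c→e (4); capacity 8 + 2 + 4 = 14.
Cut capacity 15 exceeds the max flow 14, so it is not minimum.

No — its capacity is 15, but the minimum cut has capacity 14.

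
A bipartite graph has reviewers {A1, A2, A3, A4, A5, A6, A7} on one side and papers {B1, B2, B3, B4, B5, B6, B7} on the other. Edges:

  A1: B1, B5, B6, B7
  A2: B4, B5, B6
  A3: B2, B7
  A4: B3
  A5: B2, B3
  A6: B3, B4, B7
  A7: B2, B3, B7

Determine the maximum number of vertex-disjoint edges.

6

Unit-capacity flow: source→left, listed edges, right→sink; max matching = max flow.
Augmenting path A1→B1 (+1); matched 1.
Augmenting path A2→B4 (+1); matched 2.
Augmenting path A3→B2 (+1); matched 3.
Augmenting path A4→B3 (+1); matched 4.
Augmenting path A6→B7 (+1); matched 5.
Augmenting path A7→B7→A6→B4→A2→B5 (+1); matched 6.
No augmenting path remains; maximum matching = 6.
König certificate: {A1, A2, A6, B2, B3, B7} is a vertex cover of size 6 (every listed pair touches it), so no matching can be larger.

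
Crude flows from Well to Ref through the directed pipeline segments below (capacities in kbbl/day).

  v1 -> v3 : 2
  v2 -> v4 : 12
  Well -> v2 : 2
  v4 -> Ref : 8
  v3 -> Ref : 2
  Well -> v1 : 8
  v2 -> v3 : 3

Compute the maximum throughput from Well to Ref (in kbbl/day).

4

Augment Well→v1→v3→Ref: bottleneck 2, flow now 2.
Augment Well→v2→v4→Ref: bottleneck 2, flow now 4.
No augmenting path remains; maximum flow = 4.
In the residual graph, reachable from Well: {Well, v1}.
Min-cut edges: Well→v2 (2), v1→v3 (2); capacity 2 + 2 = 4.
This cut is saturated, so no flow can exceed 4.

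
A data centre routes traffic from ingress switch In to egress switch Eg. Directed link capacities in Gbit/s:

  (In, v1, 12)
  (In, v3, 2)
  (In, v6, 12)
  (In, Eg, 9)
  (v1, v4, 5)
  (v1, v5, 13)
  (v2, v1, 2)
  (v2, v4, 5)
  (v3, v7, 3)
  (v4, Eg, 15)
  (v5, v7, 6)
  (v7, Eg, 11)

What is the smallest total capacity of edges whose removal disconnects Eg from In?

Augment In→Eg: bottleneck 9, flow now 9.
Augment In→v1→v4→Eg: bottleneck 5, flow now 14.
Augment In→v3→v7→Eg: bottleneck 2, flow now 16.
Augment In→v1→v5→v7→Eg: bottleneck 6, flow now 22.
No augmenting path remains; maximum flow = 22.
By max-flow min-cut, the minimum cut capacity equals the max flow.
In the residual graph, reachable from In: {In, v1, v5, v6}.
Min-cut edges: In→v3 (2), In→Eg (9), v1→v4 (5), v5→v7 (6); capacity 2 + 9 + 5 + 6 = 22.

22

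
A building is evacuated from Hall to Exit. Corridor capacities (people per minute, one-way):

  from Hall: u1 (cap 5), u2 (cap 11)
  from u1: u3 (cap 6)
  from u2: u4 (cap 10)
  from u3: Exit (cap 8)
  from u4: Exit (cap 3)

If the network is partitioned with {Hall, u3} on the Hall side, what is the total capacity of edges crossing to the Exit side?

24

Edges leaving {Hall, u3}: Hall→u1 (5), Hall→u2 (11), u3→Exit (8).
Cut capacity = 5 + 11 + 8 = 24.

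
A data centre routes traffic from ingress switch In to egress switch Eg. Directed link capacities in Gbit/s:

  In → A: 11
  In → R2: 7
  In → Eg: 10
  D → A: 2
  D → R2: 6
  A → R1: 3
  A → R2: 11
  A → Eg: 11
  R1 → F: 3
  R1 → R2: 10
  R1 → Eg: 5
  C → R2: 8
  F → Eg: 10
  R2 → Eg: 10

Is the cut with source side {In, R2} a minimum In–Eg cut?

Given cut capacity: 11 + 10 + 10 = 31.
Augment In→Eg: bottleneck 10, flow now 10.
Augment In→A→Eg: bottleneck 11, flow now 21.
Augment In→R2→Eg: bottleneck 7, flow now 28.
No augmenting path remains; maximum flow = 28.
In the residual graph, reachable from In: {In}.
Min-cut edges: In→A (11), In→R2 (7), In→Eg (10); capacity 11 + 7 + 10 = 28.
Cut capacity 31 exceeds the max flow 28, so it is not minimum.

No — its capacity is 31, but the minimum cut has capacity 28.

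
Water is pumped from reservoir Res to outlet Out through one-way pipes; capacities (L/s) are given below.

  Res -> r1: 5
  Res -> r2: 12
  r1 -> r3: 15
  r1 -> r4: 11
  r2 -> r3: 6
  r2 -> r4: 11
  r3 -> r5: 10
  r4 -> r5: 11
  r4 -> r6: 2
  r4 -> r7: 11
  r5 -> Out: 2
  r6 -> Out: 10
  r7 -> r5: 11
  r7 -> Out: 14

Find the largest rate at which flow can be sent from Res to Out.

15

Augment Res→r1→r3→r5→Out: bottleneck 2, flow now 2.
Augment Res→r1→r4→r6→Out: bottleneck 2, flow now 4.
Augment Res→r1→r4→r7→Out: bottleneck 1, flow now 5.
Augment Res→r2→r4→r7→Out: bottleneck 10, flow now 15.
No augmenting path remains; maximum flow = 15.
In the residual graph, reachable from Res: {Res, r1, r2, r3, r4, r5}.
Min-cut edges: r4→r6 (2), r4→r7 (11), r5→Out (2); capacity 2 + 11 + 2 = 15.
This cut is saturated, so no flow can exceed 15.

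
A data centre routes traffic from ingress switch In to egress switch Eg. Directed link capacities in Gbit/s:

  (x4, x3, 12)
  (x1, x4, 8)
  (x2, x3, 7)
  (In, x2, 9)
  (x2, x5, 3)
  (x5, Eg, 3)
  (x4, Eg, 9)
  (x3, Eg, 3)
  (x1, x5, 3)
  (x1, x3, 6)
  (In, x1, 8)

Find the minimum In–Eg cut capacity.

14

Augment In→x1→x3→Eg: bottleneck 3, flow now 3.
Augment In→x1→x4→Eg: bottleneck 5, flow now 8.
Augment In→x2→x5→Eg: bottleneck 3, flow now 11.
Augment In→x2→x3→x1→x4→Eg: bottleneck 3, flow now 14. (uses reverse residual edge)
No augmenting path remains; maximum flow = 14.
By max-flow min-cut, the minimum cut capacity equals the max flow.
In the residual graph, reachable from In: {In, x2, x3}.
Min-cut edges: In→x1 (8), x2→x5 (3), x3→Eg (3); capacity 8 + 3 + 3 = 14.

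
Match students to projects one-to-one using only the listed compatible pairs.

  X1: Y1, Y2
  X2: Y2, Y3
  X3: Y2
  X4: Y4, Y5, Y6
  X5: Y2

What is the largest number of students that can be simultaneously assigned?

Unit-capacity flow: source→left, listed edges, right→sink; max matching = max flow.
Augmenting path X1→Y1 (+1); matched 1.
Augmenting path X2→Y2 (+1); matched 2.
Augmenting path X4→Y4 (+1); matched 3.
Augmenting path X3→Y2→X2→Y3 (+1); matched 4.
No augmenting path remains; maximum matching = 4.
König certificate: {X1, X2, X4, Y2} is a vertex cover of size 4 (every listed pair touches it), so no matching can be larger.

4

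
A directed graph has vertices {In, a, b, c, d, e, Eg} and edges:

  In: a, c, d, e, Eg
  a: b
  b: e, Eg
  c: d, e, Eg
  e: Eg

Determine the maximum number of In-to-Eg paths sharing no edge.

4

Assign every edge capacity 1; by Menger, the answer equals the max flow.
Path In→Eg (+1); total 1.
Path In→c→Eg (+1); total 2.
Path In→e→Eg (+1); total 3.
Path In→a→b→Eg (+1); total 4.
No residual In→Eg path; max flow = 4.
Certifying cut of size 4: {In→Eg, In→a, In→c, In→e}.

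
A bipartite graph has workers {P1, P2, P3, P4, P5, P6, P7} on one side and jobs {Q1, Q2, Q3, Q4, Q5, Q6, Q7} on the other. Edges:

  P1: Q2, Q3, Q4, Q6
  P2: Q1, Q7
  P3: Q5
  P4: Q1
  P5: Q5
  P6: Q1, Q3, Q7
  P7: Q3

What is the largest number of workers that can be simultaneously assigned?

5

Unit-capacity flow: source→left, listed edges, right→sink; max matching = max flow.
Augmenting path P1→Q2 (+1); matched 1.
Augmenting path P2→Q1 (+1); matched 2.
Augmenting path P3→Q5 (+1); matched 3.
Augmenting path P6→Q3 (+1); matched 4.
Augmenting path P4→Q1→P2→Q7 (+1); matched 5.
No augmenting path remains; maximum matching = 5.
König certificate: {P1, Q1, Q3, Q5, Q7} is a vertex cover of size 5 (every listed pair touches it), so no matching can be larger.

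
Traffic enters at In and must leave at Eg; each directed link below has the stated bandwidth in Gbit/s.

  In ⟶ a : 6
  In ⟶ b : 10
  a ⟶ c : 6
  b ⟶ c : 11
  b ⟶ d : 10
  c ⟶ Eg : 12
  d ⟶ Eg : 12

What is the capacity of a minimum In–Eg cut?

Augment In→a→c→Eg: bottleneck 6, flow now 6.
Augment In→b→c→Eg: bottleneck 6, flow now 12.
Augment In→b→d→Eg: bottleneck 4, flow now 16.
No augmenting path remains; maximum flow = 16.
By max-flow min-cut, the minimum cut capacity equals the max flow.
In the residual graph, reachable from In: {In}.
Min-cut edges: In→a (6), In→b (10); capacity 6 + 10 = 16.

16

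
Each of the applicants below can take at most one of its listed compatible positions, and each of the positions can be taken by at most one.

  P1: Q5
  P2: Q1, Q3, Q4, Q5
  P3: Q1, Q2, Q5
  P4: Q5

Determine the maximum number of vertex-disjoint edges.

3

Unit-capacity flow: source→left, listed edges, right→sink; max matching = max flow.
Augmenting path P1→Q5 (+1); matched 1.
Augmenting path P2→Q1 (+1); matched 2.
Augmenting path P3→Q2 (+1); matched 3.
No augmenting path remains; maximum matching = 3.
König certificate: {P2, P3, Q5} is a vertex cover of size 3 (every listed pair touches it), so no matching can be larger.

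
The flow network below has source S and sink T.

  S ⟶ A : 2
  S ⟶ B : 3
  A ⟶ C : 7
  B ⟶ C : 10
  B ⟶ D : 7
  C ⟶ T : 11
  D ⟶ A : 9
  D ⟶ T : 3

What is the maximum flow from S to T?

5

Augment S→A→C→T: bottleneck 2, flow now 2.
Augment S→B→C→T: bottleneck 3, flow now 5.
No augmenting path remains; maximum flow = 5.
In the residual graph, reachable from S: {S}.
Min-cut edges: S→A (2), S→B (3); capacity 2 + 3 = 5.
This cut is saturated, so no flow can exceed 5.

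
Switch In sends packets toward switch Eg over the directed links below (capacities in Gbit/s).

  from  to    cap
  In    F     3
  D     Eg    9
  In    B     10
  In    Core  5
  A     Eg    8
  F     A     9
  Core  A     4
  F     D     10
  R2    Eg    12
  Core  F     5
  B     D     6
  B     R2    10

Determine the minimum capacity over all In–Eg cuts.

Augment In→B→R2→Eg: bottleneck 10, flow now 10.
Augment In→F→A→Eg: bottleneck 3, flow now 13.
Augment In→Core→A→Eg: bottleneck 4, flow now 17.
Augment In→Core→F→A→Eg: bottleneck 1, flow now 18.
No augmenting path remains; maximum flow = 18.
By max-flow min-cut, the minimum cut capacity equals the max flow.
In the residual graph, reachable from In: {In}.
Min-cut edges: In→B (10), In→F (3), In→Core (5); capacity 10 + 3 + 5 = 18.

18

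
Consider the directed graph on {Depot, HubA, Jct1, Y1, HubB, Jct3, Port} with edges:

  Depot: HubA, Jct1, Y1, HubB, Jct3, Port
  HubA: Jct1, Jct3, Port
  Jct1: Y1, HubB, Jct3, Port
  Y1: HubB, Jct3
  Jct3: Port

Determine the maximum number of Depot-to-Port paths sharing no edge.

4

Assign every edge capacity 1; by Menger, the answer equals the max flow.
Path Depot→Port (+1); total 1.
Path Depot→HubA→Port (+1); total 2.
Path Depot→Jct1→Port (+1); total 3.
Path Depot→Jct3→Port (+1); total 4.
No residual Depot→Port path; max flow = 4.
Certifying cut of size 4: {Depot→HubA, Depot→Jct1, Depot→Port, Jct3→Port}.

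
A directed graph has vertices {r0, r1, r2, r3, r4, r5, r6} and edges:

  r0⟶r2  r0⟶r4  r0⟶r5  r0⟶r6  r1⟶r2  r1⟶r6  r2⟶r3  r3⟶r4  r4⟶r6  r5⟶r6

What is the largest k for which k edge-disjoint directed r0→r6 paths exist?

3

Assign every edge capacity 1; by Menger, the answer equals the max flow.
Path r0→r6 (+1); total 1.
Path r0→r4→r6 (+1); total 2.
Path r0→r5→r6 (+1); total 3.
No residual r0→r6 path; max flow = 3.
Certifying cut of size 3: {r0→r5, r0→r6, r4→r6}.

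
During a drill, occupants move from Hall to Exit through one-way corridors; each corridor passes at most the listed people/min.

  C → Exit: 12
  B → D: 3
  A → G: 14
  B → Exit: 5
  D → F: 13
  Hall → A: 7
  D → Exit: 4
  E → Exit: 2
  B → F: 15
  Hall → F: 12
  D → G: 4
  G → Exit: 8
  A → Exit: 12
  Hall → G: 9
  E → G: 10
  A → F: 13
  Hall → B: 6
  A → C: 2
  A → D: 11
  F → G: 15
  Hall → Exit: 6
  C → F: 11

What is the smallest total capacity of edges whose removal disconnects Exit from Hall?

27

Augment Hall→Exit: bottleneck 6, flow now 6.
Augment Hall→A→Exit: bottleneck 7, flow now 13.
Augment Hall→B→Exit: bottleneck 5, flow now 18.
Augment Hall→G→Exit: bottleneck 8, flow now 26.
Augment Hall→B→D→Exit: bottleneck 1, flow now 27.
No augmenting path remains; maximum flow = 27.
By max-flow min-cut, the minimum cut capacity equals the max flow.
In the residual graph, reachable from Hall: {Hall, F, G}.
Min-cut edges: Hall→A (7), Hall→B (6), Hall→Exit (6), G→Exit (8); capacity 7 + 6 + 6 + 8 = 27.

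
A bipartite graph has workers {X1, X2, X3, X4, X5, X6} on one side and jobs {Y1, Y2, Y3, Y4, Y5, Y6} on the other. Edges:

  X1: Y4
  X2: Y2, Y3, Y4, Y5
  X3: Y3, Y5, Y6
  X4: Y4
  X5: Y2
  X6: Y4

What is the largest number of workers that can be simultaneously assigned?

4

Unit-capacity flow: source→left, listed edges, right→sink; max matching = max flow.
Augmenting path X1→Y4 (+1); matched 1.
Augmenting path X2→Y2 (+1); matched 2.
Augmenting path X3→Y3 (+1); matched 3.
Augmenting path X5→Y2→X2→Y5 (+1); matched 4.
No augmenting path remains; maximum matching = 4.
König certificate: {X2, X3, X5, Y4} is a vertex cover of size 4 (every listed pair touches it), so no matching can be larger.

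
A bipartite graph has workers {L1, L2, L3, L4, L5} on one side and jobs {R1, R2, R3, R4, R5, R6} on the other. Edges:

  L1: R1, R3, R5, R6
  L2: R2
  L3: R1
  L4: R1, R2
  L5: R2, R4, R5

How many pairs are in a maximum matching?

Unit-capacity flow: source→left, listed edges, right→sink; max matching = max flow.
Augmenting path L1→R1 (+1); matched 1.
Augmenting path L2→R2 (+1); matched 2.
Augmenting path L5→R4 (+1); matched 3.
Augmenting path L3→R1→L1→R3 (+1); matched 4.
No augmenting path remains; maximum matching = 4.
König certificate: {L1, L5, R1, R2} is a vertex cover of size 4 (every listed pair touches it), so no matching can be larger.

4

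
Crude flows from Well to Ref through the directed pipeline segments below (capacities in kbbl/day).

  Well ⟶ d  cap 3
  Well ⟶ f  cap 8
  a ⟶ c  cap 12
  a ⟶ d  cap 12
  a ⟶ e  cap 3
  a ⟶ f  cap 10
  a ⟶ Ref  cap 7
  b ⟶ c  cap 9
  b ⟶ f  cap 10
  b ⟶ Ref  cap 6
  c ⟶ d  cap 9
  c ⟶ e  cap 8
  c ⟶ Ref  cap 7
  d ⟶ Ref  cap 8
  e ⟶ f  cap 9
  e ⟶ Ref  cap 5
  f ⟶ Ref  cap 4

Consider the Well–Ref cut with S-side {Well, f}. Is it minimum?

Yes — it is a minimum cut (capacity 7).

Given cut capacity: 3 + 4 = 7.
Augment Well→d→Ref: bottleneck 3, flow now 3.
Augment Well→f→Ref: bottleneck 4, flow now 7.
No augmenting path remains; maximum flow = 7.
Cut capacity 7 equals the max flow, so it is a minimum cut.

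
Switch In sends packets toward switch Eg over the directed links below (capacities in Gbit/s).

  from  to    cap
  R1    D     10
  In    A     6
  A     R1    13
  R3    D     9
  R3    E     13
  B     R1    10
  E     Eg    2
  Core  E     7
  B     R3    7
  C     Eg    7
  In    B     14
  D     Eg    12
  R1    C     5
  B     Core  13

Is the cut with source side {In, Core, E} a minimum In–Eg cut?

No — its capacity is 22, but the minimum cut has capacity 19.

Given cut capacity: 6 + 14 + 2 = 22.
Augment In→A→R1→C→Eg: bottleneck 5, flow now 5.
Augment In→A→R1→D→Eg: bottleneck 1, flow now 6.
Augment In→B→R1→D→Eg: bottleneck 9, flow now 15.
Augment In→B→R3→E→Eg: bottleneck 2, flow now 17.
Augment In→B→R3→D→Eg: bottleneck 2, flow now 19.
No augmenting path remains; maximum flow = 19.
In the residual graph, reachable from In: {In, A, B, R1, R3, Core, E, D}.
Min-cut edges: R1→C (5), E→Eg (2), D→Eg (12); capacity 5 + 2 + 12 = 19.
Cut capacity 22 exceeds the max flow 19, so it is not minimum.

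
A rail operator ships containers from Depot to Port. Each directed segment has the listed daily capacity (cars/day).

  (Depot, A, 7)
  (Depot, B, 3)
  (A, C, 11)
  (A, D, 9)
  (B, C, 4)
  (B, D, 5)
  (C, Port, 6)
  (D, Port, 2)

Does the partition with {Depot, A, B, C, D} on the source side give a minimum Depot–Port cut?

Yes — it is a minimum cut (capacity 8).

Given cut capacity: 6 + 2 = 8.
Augment Depot→A→C→Port: bottleneck 6, flow now 6.
Augment Depot→A→D→Port: bottleneck 1, flow now 7.
Augment Depot→B→D→Port: bottleneck 1, flow now 8.
No augmenting path remains; maximum flow = 8.
Cut capacity 8 equals the max flow, so it is a minimum cut.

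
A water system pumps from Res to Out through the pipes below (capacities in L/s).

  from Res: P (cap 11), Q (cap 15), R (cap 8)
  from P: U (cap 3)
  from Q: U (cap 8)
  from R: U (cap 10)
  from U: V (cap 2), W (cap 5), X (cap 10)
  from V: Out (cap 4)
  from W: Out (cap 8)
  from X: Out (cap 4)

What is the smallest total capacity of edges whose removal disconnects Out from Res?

Augment Res→P→U→V→Out: bottleneck 2, flow now 2.
Augment Res→P→U→W→Out: bottleneck 1, flow now 3.
Augment Res→Q→U→W→Out: bottleneck 4, flow now 7.
Augment Res→Q→U→X→Out: bottleneck 4, flow now 11.
No augmenting path remains; maximum flow = 11.
By max-flow min-cut, the minimum cut capacity equals the max flow.
In the residual graph, reachable from Res: {Res, P, Q, R, U, X}.
Min-cut edges: U→V (2), U→W (5), X→Out (4); capacity 2 + 5 + 4 = 11.

11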